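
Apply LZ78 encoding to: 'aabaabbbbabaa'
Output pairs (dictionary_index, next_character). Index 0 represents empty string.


LZ78 encoding steps:
Dictionary: {0: ''}
Step 1: w='' (idx 0), next='a' -> output (0, 'a'), add 'a' as idx 1
Step 2: w='a' (idx 1), next='b' -> output (1, 'b'), add 'ab' as idx 2
Step 3: w='a' (idx 1), next='a' -> output (1, 'a'), add 'aa' as idx 3
Step 4: w='' (idx 0), next='b' -> output (0, 'b'), add 'b' as idx 4
Step 5: w='b' (idx 4), next='b' -> output (4, 'b'), add 'bb' as idx 5
Step 6: w='b' (idx 4), next='a' -> output (4, 'a'), add 'ba' as idx 6
Step 7: w='ba' (idx 6), next='a' -> output (6, 'a'), add 'baa' as idx 7


Encoded: [(0, 'a'), (1, 'b'), (1, 'a'), (0, 'b'), (4, 'b'), (4, 'a'), (6, 'a')]


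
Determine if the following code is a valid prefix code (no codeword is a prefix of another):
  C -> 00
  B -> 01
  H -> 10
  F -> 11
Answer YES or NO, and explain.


Checking each pair (does one codeword prefix another?):
  C='00' vs B='01': no prefix
  C='00' vs H='10': no prefix
  C='00' vs F='11': no prefix
  B='01' vs C='00': no prefix
  B='01' vs H='10': no prefix
  B='01' vs F='11': no prefix
  H='10' vs C='00': no prefix
  H='10' vs B='01': no prefix
  H='10' vs F='11': no prefix
  F='11' vs C='00': no prefix
  F='11' vs B='01': no prefix
  F='11' vs H='10': no prefix
No violation found over all pairs.

YES -- this is a valid prefix code. No codeword is a prefix of any other codeword.


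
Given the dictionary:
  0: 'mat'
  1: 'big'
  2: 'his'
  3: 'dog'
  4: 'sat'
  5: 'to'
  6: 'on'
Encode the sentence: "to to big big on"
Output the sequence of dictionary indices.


Look up each word in the dictionary:
  'to' -> 5
  'to' -> 5
  'big' -> 1
  'big' -> 1
  'on' -> 6

Encoded: [5, 5, 1, 1, 6]


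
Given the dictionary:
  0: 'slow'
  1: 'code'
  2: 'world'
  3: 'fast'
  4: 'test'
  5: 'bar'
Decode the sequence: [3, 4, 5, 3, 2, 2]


Look up each index in the dictionary:
  3 -> 'fast'
  4 -> 'test'
  5 -> 'bar'
  3 -> 'fast'
  2 -> 'world'
  2 -> 'world'

Decoded: "fast test bar fast world world"


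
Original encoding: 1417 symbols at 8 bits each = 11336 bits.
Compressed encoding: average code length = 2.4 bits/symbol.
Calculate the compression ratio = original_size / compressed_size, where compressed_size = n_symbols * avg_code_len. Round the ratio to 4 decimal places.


original_size = n_symbols * orig_bits = 1417 * 8 = 11336 bits
compressed_size = n_symbols * avg_code_len = 1417 * 2.4 = 3400.8 bits
ratio = original_size / compressed_size = 11336 / 3400.8 = 3.3333

Compression ratio = 3.3333


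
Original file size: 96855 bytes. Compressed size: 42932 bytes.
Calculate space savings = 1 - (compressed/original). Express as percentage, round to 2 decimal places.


ratio = compressed/original = 42932/96855 = 0.443261
savings = 1 - ratio = 1 - 0.443261 = 0.556739
as a percentage: 0.556739 * 100 = 55.67%

Space savings = 1 - 42932/96855 = 55.67%


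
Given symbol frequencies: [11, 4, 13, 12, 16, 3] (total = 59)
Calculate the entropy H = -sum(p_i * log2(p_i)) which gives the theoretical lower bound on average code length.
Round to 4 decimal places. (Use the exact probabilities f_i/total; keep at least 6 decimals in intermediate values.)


Per-symbol terms -p_i * log2(p_i) with p_i = f_i/59:
  p = 11/59 = 0.186441: log2(p) = -2.423211, -p*log2(p) = 0.451785
  p = 4/59 = 0.067797: log2(p) = -3.882643, -p*log2(p) = 0.263230
  p = 13/59 = 0.220339: log2(p) = -2.182203, -p*log2(p) = 0.480824
  p = 12/59 = 0.203390: log2(p) = -2.297681, -p*log2(p) = 0.467325
  p = 16/59 = 0.271186: log2(p) = -1.882643, -p*log2(p) = 0.510547
  p = 3/59 = 0.050847: log2(p) = -4.297681, -p*log2(p) = 0.218526
H = 0.451785 + 0.263230 + 0.480824 + 0.467325 + 0.510547 + 0.218526 = 2.392237

H = 2.3922 bits/symbol


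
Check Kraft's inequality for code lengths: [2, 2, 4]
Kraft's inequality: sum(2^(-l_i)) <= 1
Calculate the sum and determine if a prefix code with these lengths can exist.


Sum = 2^(-2) + 2^(-2) + 2^(-4)
    = 0.25 + 0.25 + 0.0625
    = 9/16 = 0.5625
Since 0.5625 <= 1, Kraft's inequality IS satisfied.
A prefix code with these lengths CAN exist.

Kraft sum = 0.5625. Satisfied.


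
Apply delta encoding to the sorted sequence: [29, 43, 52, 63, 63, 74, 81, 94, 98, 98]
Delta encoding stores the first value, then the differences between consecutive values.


First value: 29
Deltas:
  43 - 29 = 14
  52 - 43 = 9
  63 - 52 = 11
  63 - 63 = 0
  74 - 63 = 11
  81 - 74 = 7
  94 - 81 = 13
  98 - 94 = 4
  98 - 98 = 0


Delta encoded: [29, 14, 9, 11, 0, 11, 7, 13, 4, 0]


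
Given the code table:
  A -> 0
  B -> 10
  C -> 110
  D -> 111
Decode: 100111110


Decoding:
10 -> B
0 -> A
111 -> D
110 -> C


Result: BADC


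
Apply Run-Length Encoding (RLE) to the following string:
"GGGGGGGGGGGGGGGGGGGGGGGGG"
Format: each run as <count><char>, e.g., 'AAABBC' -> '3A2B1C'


Scanning runs left to right:
  i=0: run of 'G' x 25 -> '25G'

RLE = 25G


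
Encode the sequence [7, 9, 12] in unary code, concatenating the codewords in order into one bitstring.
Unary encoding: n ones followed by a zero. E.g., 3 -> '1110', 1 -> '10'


Encode each number as n ones followed by a terminating 0:
  7 -> 11111110 (8 bits)
  9 -> 1111111110 (10 bits)
  12 -> 1111111111110 (13 bits)
Total length = 8 + 10 + 13 = 31 bits.

Unary([7, 9, 12]) = 1111111011111111101111111111110 (31 bits)


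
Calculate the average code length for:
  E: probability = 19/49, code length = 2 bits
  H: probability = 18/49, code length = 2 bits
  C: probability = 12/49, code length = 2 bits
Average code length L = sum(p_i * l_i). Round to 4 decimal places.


Weighted contributions p_i * l_i:
  E: (19/49) * 2 = 38/49
  H: (18/49) * 2 = 36/49
  C: (12/49) * 2 = 24/49
Sum = (38 + 36 + 24)/49 = 98/49

L = 98/49 = 2.0000 bits/symbol


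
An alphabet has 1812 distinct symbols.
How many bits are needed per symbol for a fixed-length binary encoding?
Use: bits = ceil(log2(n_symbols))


log2(1812) = 10.8234
Bracket: 2^10 = 1024 < 1812 <= 2^11 = 2048
So ceil(log2(1812)) = 11

bits = ceil(log2(1812)) = ceil(10.8234) = 11 bits


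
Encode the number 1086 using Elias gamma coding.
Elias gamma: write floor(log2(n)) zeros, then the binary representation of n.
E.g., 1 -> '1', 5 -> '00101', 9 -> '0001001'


num_bits = floor(log2(1086)) + 1 = 11
leading_zeros = num_bits - 1 = 10
binary(1086) = 10000111110

Elias gamma(1086) = '0000000000' + '10000111110' = 000000000010000111110 (21 bits)


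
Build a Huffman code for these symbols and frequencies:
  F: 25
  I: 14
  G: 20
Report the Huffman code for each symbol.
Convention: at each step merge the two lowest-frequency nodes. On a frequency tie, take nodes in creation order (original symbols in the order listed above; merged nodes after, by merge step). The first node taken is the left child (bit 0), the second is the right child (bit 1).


Huffman tree construction:
Step 1: Merge I(14) + G(20) = 34
Step 2: Merge F(25) + (I+G)(34) = 59
Read each symbol's code off the tree from the root (left child = 0, right child = 1).

Codes:
  F: 0 (length 1)
  I: 10 (length 2)
  G: 11 (length 2)
Average code length: 93/59 = 1.5763 bits/symbol


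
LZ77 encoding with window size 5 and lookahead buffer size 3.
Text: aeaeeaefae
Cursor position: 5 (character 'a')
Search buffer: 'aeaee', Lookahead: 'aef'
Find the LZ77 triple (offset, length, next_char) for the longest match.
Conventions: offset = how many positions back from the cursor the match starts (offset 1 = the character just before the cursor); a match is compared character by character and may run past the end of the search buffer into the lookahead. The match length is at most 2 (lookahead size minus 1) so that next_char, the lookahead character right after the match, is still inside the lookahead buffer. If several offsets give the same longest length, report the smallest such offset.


Try each offset into the search buffer:
  offset=1 (pos 4, char 'e'): match length 0
  offset=2 (pos 3, char 'e'): match length 0
  offset=3 (pos 2, char 'a'): match length 2
  offset=4 (pos 1, char 'e'): match length 0
  offset=5 (pos 0, char 'a'): match length 2
Longest match has length 2, found at offsets 3, 5; take the smallest, offset 3.
next_char = character at position 5 + 2 = 7 -> 'f'

Best match: offset=3, length=2 (matching 'ae' starting at position 2)
LZ77 triple: (3, 2, 'f')


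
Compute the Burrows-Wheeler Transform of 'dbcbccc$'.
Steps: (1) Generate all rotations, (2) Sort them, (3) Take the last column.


Rotations (sorted):
  0: $dbcbccc -> last char: c
  1: bcbccc$d -> last char: d
  2: bccc$dbc -> last char: c
  3: c$dbcbcc -> last char: c
  4: cbccc$db -> last char: b
  5: cc$dbcbc -> last char: c
  6: ccc$dbcb -> last char: b
  7: dbcbccc$ -> last char: $


BWT = cdccbcb$


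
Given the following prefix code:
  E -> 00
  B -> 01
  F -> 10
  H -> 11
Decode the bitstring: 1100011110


Decoding step by step:
Bits 11 -> H
Bits 00 -> E
Bits 01 -> B
Bits 11 -> H
Bits 10 -> F


Decoded message: HEBHF


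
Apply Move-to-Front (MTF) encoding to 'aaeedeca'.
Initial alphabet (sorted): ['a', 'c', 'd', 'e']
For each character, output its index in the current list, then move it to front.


MTF encoding:
'a': index 0 in ['a', 'c', 'd', 'e'] -> ['a', 'c', 'd', 'e']
'a': index 0 in ['a', 'c', 'd', 'e'] -> ['a', 'c', 'd', 'e']
'e': index 3 in ['a', 'c', 'd', 'e'] -> ['e', 'a', 'c', 'd']
'e': index 0 in ['e', 'a', 'c', 'd'] -> ['e', 'a', 'c', 'd']
'd': index 3 in ['e', 'a', 'c', 'd'] -> ['d', 'e', 'a', 'c']
'e': index 1 in ['d', 'e', 'a', 'c'] -> ['e', 'd', 'a', 'c']
'c': index 3 in ['e', 'd', 'a', 'c'] -> ['c', 'e', 'd', 'a']
'a': index 3 in ['c', 'e', 'd', 'a'] -> ['a', 'c', 'e', 'd']


Output: [0, 0, 3, 0, 3, 1, 3, 3]


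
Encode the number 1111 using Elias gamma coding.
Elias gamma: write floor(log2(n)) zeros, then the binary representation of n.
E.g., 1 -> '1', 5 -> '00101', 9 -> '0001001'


num_bits = floor(log2(1111)) + 1 = 11
leading_zeros = num_bits - 1 = 10
binary(1111) = 10001010111

Elias gamma(1111) = '0000000000' + '10001010111' = 000000000010001010111 (21 bits)


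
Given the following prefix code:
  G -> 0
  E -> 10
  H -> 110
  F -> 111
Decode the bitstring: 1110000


Decoding step by step:
Bits 111 -> F
Bits 0 -> G
Bits 0 -> G
Bits 0 -> G
Bits 0 -> G


Decoded message: FGGGG


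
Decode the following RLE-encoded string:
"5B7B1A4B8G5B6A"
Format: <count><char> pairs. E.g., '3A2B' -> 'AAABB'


Expanding each <count><char> pair:
  5B -> 'BBBBB'
  7B -> 'BBBBBBB'
  1A -> 'A'
  4B -> 'BBBB'
  8G -> 'GGGGGGGG'
  5B -> 'BBBBB'
  6A -> 'AAAAAA'

Decoded = BBBBBBBBBBBBABBBBGGGGGGGGBBBBBAAAAAA


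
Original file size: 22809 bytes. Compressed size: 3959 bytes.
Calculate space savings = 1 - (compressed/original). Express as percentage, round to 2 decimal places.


ratio = compressed/original = 3959/22809 = 0.173572
savings = 1 - ratio = 1 - 0.173572 = 0.826428
as a percentage: 0.826428 * 100 = 82.64%

Space savings = 1 - 3959/22809 = 82.64%


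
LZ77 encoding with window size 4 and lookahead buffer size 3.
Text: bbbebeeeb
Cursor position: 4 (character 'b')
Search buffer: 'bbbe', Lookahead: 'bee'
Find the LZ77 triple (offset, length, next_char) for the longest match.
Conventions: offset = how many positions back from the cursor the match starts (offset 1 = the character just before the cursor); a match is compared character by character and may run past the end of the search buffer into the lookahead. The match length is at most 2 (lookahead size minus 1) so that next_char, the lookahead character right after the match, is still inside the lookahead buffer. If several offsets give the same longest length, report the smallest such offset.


Try each offset into the search buffer:
  offset=1 (pos 3, char 'e'): match length 0
  offset=2 (pos 2, char 'b'): match length 2
  offset=3 (pos 1, char 'b'): match length 1
  offset=4 (pos 0, char 'b'): match length 1
Longest match has length 2 at offset 2.
next_char = character at position 4 + 2 = 6 -> 'e'

Best match: offset=2, length=2 (matching 'be' starting at position 2)
LZ77 triple: (2, 2, 'e')


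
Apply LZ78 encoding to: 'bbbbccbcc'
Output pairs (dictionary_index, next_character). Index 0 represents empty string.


LZ78 encoding steps:
Dictionary: {0: ''}
Step 1: w='' (idx 0), next='b' -> output (0, 'b'), add 'b' as idx 1
Step 2: w='b' (idx 1), next='b' -> output (1, 'b'), add 'bb' as idx 2
Step 3: w='b' (idx 1), next='c' -> output (1, 'c'), add 'bc' as idx 3
Step 4: w='' (idx 0), next='c' -> output (0, 'c'), add 'c' as idx 4
Step 5: w='bc' (idx 3), next='c' -> output (3, 'c'), add 'bcc' as idx 5


Encoded: [(0, 'b'), (1, 'b'), (1, 'c'), (0, 'c'), (3, 'c')]


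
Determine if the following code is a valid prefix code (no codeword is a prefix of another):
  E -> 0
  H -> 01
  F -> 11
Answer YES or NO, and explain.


Checking each pair (does one codeword prefix another?):
  E='0' vs H='01': prefix -- VIOLATION

NO -- this is NOT a valid prefix code. E (0) is a prefix of H (01).


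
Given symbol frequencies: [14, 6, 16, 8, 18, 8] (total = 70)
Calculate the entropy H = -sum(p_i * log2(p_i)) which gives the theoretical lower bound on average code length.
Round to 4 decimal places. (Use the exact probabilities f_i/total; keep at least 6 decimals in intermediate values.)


Per-symbol terms -p_i * log2(p_i) with p_i = f_i/70:
  p = 14/70 = 0.200000: log2(p) = -2.321928, -p*log2(p) = 0.464386
  p = 6/70 = 0.085714: log2(p) = -3.544321, -p*log2(p) = 0.303799
  p = 16/70 = 0.228571: log2(p) = -2.129283, -p*log2(p) = 0.486693
  p = 8/70 = 0.114286: log2(p) = -3.129283, -p*log2(p) = 0.357632
  p = 18/70 = 0.257143: log2(p) = -1.959358, -p*log2(p) = 0.503835
  p = 8/70 = 0.114286: log2(p) = -3.129283, -p*log2(p) = 0.357632
H = 0.464386 + 0.303799 + 0.486693 + 0.357632 + 0.503835 + 0.357632 = 2.473977

H = 2.474 bits/symbol


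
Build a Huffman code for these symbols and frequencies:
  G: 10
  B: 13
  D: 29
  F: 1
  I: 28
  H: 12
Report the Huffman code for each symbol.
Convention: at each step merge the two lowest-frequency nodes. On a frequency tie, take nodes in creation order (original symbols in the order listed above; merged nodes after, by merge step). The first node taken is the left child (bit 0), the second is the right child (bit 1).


Huffman tree construction:
Step 1: Merge F(1) + G(10) = 11
Step 2: Merge (F+G)(11) + H(12) = 23
Step 3: Merge B(13) + ((F+G)+H)(23) = 36
Step 4: Merge I(28) + D(29) = 57
Step 5: Merge (B+((F+G)+H))(36) + (I+D)(57) = 93
Read each symbol's code off the tree from the root (left child = 0, right child = 1).

Codes:
  G: 0101 (length 4)
  B: 00 (length 2)
  D: 11 (length 2)
  F: 0100 (length 4)
  I: 10 (length 2)
  H: 011 (length 3)
Average code length: 220/93 = 2.3656 bits/symbol


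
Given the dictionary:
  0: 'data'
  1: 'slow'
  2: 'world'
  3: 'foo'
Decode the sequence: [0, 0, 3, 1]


Look up each index in the dictionary:
  0 -> 'data'
  0 -> 'data'
  3 -> 'foo'
  1 -> 'slow'

Decoded: "data data foo slow"


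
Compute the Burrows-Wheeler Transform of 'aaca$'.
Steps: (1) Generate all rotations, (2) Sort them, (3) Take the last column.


Rotations (sorted):
  0: $aaca -> last char: a
  1: a$aac -> last char: c
  2: aaca$ -> last char: $
  3: aca$a -> last char: a
  4: ca$aa -> last char: a


BWT = ac$aa


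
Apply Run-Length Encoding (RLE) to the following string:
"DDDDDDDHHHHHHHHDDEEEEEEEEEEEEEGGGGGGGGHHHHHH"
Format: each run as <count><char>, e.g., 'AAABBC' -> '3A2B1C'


Scanning runs left to right:
  i=0: run of 'D' x 7 -> '7D'
  i=7: run of 'H' x 8 -> '8H'
  i=15: run of 'D' x 2 -> '2D'
  i=17: run of 'E' x 13 -> '13E'
  i=30: run of 'G' x 8 -> '8G'
  i=38: run of 'H' x 6 -> '6H'

RLE = 7D8H2D13E8G6H


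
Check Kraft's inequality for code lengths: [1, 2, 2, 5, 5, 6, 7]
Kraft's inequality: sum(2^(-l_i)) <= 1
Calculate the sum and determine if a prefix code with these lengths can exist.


Sum = 2^(-1) + 2^(-2) + 2^(-2) + 2^(-5) + 2^(-5) + 2^(-6) + 2^(-7)
    = 0.5 + 0.25 + 0.25 + 0.03125 + 0.03125 + 0.015625 + 0.0078125
    = 139/128 = 1.0859375
Since 1.0859375 > 1, Kraft's inequality is NOT satisfied.
A prefix code with these lengths CANNOT exist.

Kraft sum = 1.0859375. Not satisfied.


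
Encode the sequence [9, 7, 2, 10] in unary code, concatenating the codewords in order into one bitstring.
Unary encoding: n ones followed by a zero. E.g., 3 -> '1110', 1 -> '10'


Encode each number as n ones followed by a terminating 0:
  9 -> 1111111110 (10 bits)
  7 -> 11111110 (8 bits)
  2 -> 110 (3 bits)
  10 -> 11111111110 (11 bits)
Total length = 10 + 8 + 3 + 11 = 32 bits.

Unary([9, 7, 2, 10]) = 11111111101111111011011111111110 (32 bits)


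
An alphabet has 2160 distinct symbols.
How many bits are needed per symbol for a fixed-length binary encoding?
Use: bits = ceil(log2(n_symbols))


log2(2160) = 11.0768
Bracket: 2^11 = 2048 < 2160 <= 2^12 = 4096
So ceil(log2(2160)) = 12

bits = ceil(log2(2160)) = ceil(11.0768) = 12 bits


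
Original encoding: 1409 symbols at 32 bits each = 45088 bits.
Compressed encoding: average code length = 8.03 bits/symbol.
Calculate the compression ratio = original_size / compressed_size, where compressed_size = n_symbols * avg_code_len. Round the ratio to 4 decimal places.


original_size = n_symbols * orig_bits = 1409 * 32 = 45088 bits
compressed_size = n_symbols * avg_code_len = 1409 * 8.03 = 11314.27 bits
ratio = original_size / compressed_size = 45088 / 11314.27 = 3.9851

Compression ratio = 3.9851


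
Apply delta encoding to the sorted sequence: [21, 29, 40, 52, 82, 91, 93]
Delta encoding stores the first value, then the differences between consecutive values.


First value: 21
Deltas:
  29 - 21 = 8
  40 - 29 = 11
  52 - 40 = 12
  82 - 52 = 30
  91 - 82 = 9
  93 - 91 = 2


Delta encoded: [21, 8, 11, 12, 30, 9, 2]


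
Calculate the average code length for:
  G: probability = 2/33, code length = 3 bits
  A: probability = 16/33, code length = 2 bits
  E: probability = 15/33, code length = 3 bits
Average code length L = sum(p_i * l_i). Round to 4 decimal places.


Weighted contributions p_i * l_i:
  G: (2/33) * 3 = 6/33
  A: (16/33) * 2 = 32/33
  E: (15/33) * 3 = 45/33
Sum = (6 + 32 + 45)/33 = 83/33

L = 83/33 = 2.5152 bits/symbol


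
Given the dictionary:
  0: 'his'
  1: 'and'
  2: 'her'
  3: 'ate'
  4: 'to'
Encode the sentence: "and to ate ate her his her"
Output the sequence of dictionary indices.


Look up each word in the dictionary:
  'and' -> 1
  'to' -> 4
  'ate' -> 3
  'ate' -> 3
  'her' -> 2
  'his' -> 0
  'her' -> 2

Encoded: [1, 4, 3, 3, 2, 0, 2]


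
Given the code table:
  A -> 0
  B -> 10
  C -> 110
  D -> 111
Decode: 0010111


Decoding:
0 -> A
0 -> A
10 -> B
111 -> D


Result: AABD


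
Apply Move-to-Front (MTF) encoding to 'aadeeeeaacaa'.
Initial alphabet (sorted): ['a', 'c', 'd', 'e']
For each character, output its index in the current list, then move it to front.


MTF encoding:
'a': index 0 in ['a', 'c', 'd', 'e'] -> ['a', 'c', 'd', 'e']
'a': index 0 in ['a', 'c', 'd', 'e'] -> ['a', 'c', 'd', 'e']
'd': index 2 in ['a', 'c', 'd', 'e'] -> ['d', 'a', 'c', 'e']
'e': index 3 in ['d', 'a', 'c', 'e'] -> ['e', 'd', 'a', 'c']
'e': index 0 in ['e', 'd', 'a', 'c'] -> ['e', 'd', 'a', 'c']
'e': index 0 in ['e', 'd', 'a', 'c'] -> ['e', 'd', 'a', 'c']
'e': index 0 in ['e', 'd', 'a', 'c'] -> ['e', 'd', 'a', 'c']
'a': index 2 in ['e', 'd', 'a', 'c'] -> ['a', 'e', 'd', 'c']
'a': index 0 in ['a', 'e', 'd', 'c'] -> ['a', 'e', 'd', 'c']
'c': index 3 in ['a', 'e', 'd', 'c'] -> ['c', 'a', 'e', 'd']
'a': index 1 in ['c', 'a', 'e', 'd'] -> ['a', 'c', 'e', 'd']
'a': index 0 in ['a', 'c', 'e', 'd'] -> ['a', 'c', 'e', 'd']


Output: [0, 0, 2, 3, 0, 0, 0, 2, 0, 3, 1, 0]


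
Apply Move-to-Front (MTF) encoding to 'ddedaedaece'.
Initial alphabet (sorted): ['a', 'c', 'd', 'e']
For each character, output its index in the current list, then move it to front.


MTF encoding:
'd': index 2 in ['a', 'c', 'd', 'e'] -> ['d', 'a', 'c', 'e']
'd': index 0 in ['d', 'a', 'c', 'e'] -> ['d', 'a', 'c', 'e']
'e': index 3 in ['d', 'a', 'c', 'e'] -> ['e', 'd', 'a', 'c']
'd': index 1 in ['e', 'd', 'a', 'c'] -> ['d', 'e', 'a', 'c']
'a': index 2 in ['d', 'e', 'a', 'c'] -> ['a', 'd', 'e', 'c']
'e': index 2 in ['a', 'd', 'e', 'c'] -> ['e', 'a', 'd', 'c']
'd': index 2 in ['e', 'a', 'd', 'c'] -> ['d', 'e', 'a', 'c']
'a': index 2 in ['d', 'e', 'a', 'c'] -> ['a', 'd', 'e', 'c']
'e': index 2 in ['a', 'd', 'e', 'c'] -> ['e', 'a', 'd', 'c']
'c': index 3 in ['e', 'a', 'd', 'c'] -> ['c', 'e', 'a', 'd']
'e': index 1 in ['c', 'e', 'a', 'd'] -> ['e', 'c', 'a', 'd']


Output: [2, 0, 3, 1, 2, 2, 2, 2, 2, 3, 1]


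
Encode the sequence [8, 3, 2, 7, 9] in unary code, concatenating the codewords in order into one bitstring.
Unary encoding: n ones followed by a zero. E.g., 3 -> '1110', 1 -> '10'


Encode each number as n ones followed by a terminating 0:
  8 -> 111111110 (9 bits)
  3 -> 1110 (4 bits)
  2 -> 110 (3 bits)
  7 -> 11111110 (8 bits)
  9 -> 1111111110 (10 bits)
Total length = 9 + 4 + 3 + 8 + 10 = 34 bits.

Unary([8, 3, 2, 7, 9]) = 1111111101110110111111101111111110 (34 bits)


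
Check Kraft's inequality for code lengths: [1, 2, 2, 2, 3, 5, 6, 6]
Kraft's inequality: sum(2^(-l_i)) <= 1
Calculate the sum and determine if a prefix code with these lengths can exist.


Sum = 2^(-1) + 2^(-2) + 2^(-2) + 2^(-2) + 2^(-3) + 2^(-5) + 2^(-6) + 2^(-6)
    = 0.5 + 0.25 + 0.25 + 0.25 + 0.125 + 0.03125 + 0.015625 + 0.015625
    = 92/64 = 1.4375
Since 1.4375 > 1, Kraft's inequality is NOT satisfied.
A prefix code with these lengths CANNOT exist.

Kraft sum = 1.4375. Not satisfied.


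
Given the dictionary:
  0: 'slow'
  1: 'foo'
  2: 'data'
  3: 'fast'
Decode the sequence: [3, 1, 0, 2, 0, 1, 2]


Look up each index in the dictionary:
  3 -> 'fast'
  1 -> 'foo'
  0 -> 'slow'
  2 -> 'data'
  0 -> 'slow'
  1 -> 'foo'
  2 -> 'data'

Decoded: "fast foo slow data slow foo data"


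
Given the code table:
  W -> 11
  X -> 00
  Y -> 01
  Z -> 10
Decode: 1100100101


Decoding:
11 -> W
00 -> X
10 -> Z
01 -> Y
01 -> Y


Result: WXZYY


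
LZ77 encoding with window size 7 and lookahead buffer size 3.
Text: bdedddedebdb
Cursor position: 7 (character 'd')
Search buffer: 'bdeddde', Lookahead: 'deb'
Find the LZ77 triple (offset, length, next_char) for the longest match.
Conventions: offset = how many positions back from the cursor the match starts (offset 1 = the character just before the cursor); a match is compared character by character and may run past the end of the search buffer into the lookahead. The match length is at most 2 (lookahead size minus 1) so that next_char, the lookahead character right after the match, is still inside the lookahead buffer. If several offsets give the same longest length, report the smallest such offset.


Try each offset into the search buffer:
  offset=1 (pos 6, char 'e'): match length 0
  offset=2 (pos 5, char 'd'): match length 2
  offset=3 (pos 4, char 'd'): match length 1
  offset=4 (pos 3, char 'd'): match length 1
  offset=5 (pos 2, char 'e'): match length 0
  offset=6 (pos 1, char 'd'): match length 2
  offset=7 (pos 0, char 'b'): match length 0
Longest match has length 2, found at offsets 2, 6; take the smallest, offset 2.
next_char = character at position 7 + 2 = 9 -> 'b'

Best match: offset=2, length=2 (matching 'de' starting at position 5)
LZ77 triple: (2, 2, 'b')


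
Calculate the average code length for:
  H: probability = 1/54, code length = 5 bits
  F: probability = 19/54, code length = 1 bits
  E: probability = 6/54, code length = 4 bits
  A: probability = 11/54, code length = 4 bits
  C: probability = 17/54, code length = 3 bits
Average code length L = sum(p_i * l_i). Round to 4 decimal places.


Weighted contributions p_i * l_i:
  H: (1/54) * 5 = 5/54
  F: (19/54) * 1 = 19/54
  E: (6/54) * 4 = 24/54
  A: (11/54) * 4 = 44/54
  C: (17/54) * 3 = 51/54
Sum = (5 + 19 + 24 + 44 + 51)/54 = 143/54

L = 143/54 = 2.6481 bits/symbol


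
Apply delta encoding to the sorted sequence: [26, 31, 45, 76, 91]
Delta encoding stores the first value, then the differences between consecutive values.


First value: 26
Deltas:
  31 - 26 = 5
  45 - 31 = 14
  76 - 45 = 31
  91 - 76 = 15


Delta encoded: [26, 5, 14, 31, 15]


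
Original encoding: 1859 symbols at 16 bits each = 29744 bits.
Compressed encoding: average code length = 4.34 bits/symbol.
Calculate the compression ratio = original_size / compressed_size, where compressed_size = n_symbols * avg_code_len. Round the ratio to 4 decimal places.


original_size = n_symbols * orig_bits = 1859 * 16 = 29744 bits
compressed_size = n_symbols * avg_code_len = 1859 * 4.34 = 8068.06 bits
ratio = original_size / compressed_size = 29744 / 8068.06 = 3.6866

Compression ratio = 3.6866


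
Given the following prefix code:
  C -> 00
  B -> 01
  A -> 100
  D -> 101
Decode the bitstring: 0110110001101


Decoding step by step:
Bits 01 -> B
Bits 101 -> D
Bits 100 -> A
Bits 01 -> B
Bits 101 -> D


Decoded message: BDABD


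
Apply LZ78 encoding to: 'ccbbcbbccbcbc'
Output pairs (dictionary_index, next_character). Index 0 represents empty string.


LZ78 encoding steps:
Dictionary: {0: ''}
Step 1: w='' (idx 0), next='c' -> output (0, 'c'), add 'c' as idx 1
Step 2: w='c' (idx 1), next='b' -> output (1, 'b'), add 'cb' as idx 2
Step 3: w='' (idx 0), next='b' -> output (0, 'b'), add 'b' as idx 3
Step 4: w='cb' (idx 2), next='b' -> output (2, 'b'), add 'cbb' as idx 4
Step 5: w='c' (idx 1), next='c' -> output (1, 'c'), add 'cc' as idx 5
Step 6: w='b' (idx 3), next='c' -> output (3, 'c'), add 'bc' as idx 6
Step 7: w='bc' (idx 6), end of input -> output (6, '')


Encoded: [(0, 'c'), (1, 'b'), (0, 'b'), (2, 'b'), (1, 'c'), (3, 'c'), (6, '')]


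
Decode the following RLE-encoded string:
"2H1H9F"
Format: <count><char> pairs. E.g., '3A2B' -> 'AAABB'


Expanding each <count><char> pair:
  2H -> 'HH'
  1H -> 'H'
  9F -> 'FFFFFFFFF'

Decoded = HHHFFFFFFFFF


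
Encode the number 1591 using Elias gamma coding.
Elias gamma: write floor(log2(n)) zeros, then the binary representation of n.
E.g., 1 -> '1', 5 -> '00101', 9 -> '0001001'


num_bits = floor(log2(1591)) + 1 = 11
leading_zeros = num_bits - 1 = 10
binary(1591) = 11000110111

Elias gamma(1591) = '0000000000' + '11000110111' = 000000000011000110111 (21 bits)


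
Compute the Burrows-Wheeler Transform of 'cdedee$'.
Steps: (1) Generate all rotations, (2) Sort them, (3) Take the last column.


Rotations (sorted):
  0: $cdedee -> last char: e
  1: cdedee$ -> last char: $
  2: dedee$c -> last char: c
  3: dee$cde -> last char: e
  4: e$cdede -> last char: e
  5: edee$cd -> last char: d
  6: ee$cded -> last char: d


BWT = e$ceedd


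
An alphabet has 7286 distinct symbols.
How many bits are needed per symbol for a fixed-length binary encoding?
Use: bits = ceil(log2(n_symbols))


log2(7286) = 12.8309
Bracket: 2^12 = 4096 < 7286 <= 2^13 = 8192
So ceil(log2(7286)) = 13

bits = ceil(log2(7286)) = ceil(12.8309) = 13 bits


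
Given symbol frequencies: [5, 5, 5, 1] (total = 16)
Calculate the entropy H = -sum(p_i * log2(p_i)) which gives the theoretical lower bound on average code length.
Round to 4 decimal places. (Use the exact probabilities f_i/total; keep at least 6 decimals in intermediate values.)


Per-symbol terms -p_i * log2(p_i) with p_i = f_i/16:
  p = 5/16 = 0.312500: log2(p) = -1.678072, -p*log2(p) = 0.524397
  p = 5/16 = 0.312500: log2(p) = -1.678072, -p*log2(p) = 0.524397
  p = 5/16 = 0.312500: log2(p) = -1.678072, -p*log2(p) = 0.524397
  p = 1/16 = 0.062500: log2(p) = -4.000000, -p*log2(p) = 0.250000
H = 0.524397 + 0.524397 + 0.524397 + 0.250000 = 1.823191

H = 1.8232 bits/symbol


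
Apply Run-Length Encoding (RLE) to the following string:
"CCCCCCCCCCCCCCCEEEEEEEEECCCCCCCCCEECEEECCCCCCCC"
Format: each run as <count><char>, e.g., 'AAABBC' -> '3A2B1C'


Scanning runs left to right:
  i=0: run of 'C' x 15 -> '15C'
  i=15: run of 'E' x 9 -> '9E'
  i=24: run of 'C' x 9 -> '9C'
  i=33: run of 'E' x 2 -> '2E'
  i=35: run of 'C' x 1 -> '1C'
  i=36: run of 'E' x 3 -> '3E'
  i=39: run of 'C' x 8 -> '8C'

RLE = 15C9E9C2E1C3E8C


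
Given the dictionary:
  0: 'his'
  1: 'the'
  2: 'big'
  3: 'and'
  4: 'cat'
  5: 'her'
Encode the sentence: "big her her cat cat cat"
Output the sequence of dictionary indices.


Look up each word in the dictionary:
  'big' -> 2
  'her' -> 5
  'her' -> 5
  'cat' -> 4
  'cat' -> 4
  'cat' -> 4

Encoded: [2, 5, 5, 4, 4, 4]


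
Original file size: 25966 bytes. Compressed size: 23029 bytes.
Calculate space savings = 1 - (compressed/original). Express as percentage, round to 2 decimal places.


ratio = compressed/original = 23029/25966 = 0.886891
savings = 1 - ratio = 1 - 0.886891 = 0.113109
as a percentage: 0.113109 * 100 = 11.31%

Space savings = 1 - 23029/25966 = 11.31%


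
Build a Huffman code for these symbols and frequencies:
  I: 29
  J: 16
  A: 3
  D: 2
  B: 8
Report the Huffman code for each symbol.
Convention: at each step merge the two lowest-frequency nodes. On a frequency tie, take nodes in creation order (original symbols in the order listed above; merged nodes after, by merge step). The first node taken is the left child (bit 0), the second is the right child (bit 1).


Huffman tree construction:
Step 1: Merge D(2) + A(3) = 5
Step 2: Merge (D+A)(5) + B(8) = 13
Step 3: Merge ((D+A)+B)(13) + J(16) = 29
Step 4: Merge I(29) + (((D+A)+B)+J)(29) = 58
Read each symbol's code off the tree from the root (left child = 0, right child = 1).

Codes:
  I: 0 (length 1)
  J: 11 (length 2)
  A: 1001 (length 4)
  D: 1000 (length 4)
  B: 101 (length 3)
Average code length: 105/58 = 1.8103 bits/symbol


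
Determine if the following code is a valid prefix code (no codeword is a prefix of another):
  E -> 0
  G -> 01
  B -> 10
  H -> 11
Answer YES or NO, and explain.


Checking each pair (does one codeword prefix another?):
  E='0' vs G='01': prefix -- VIOLATION

NO -- this is NOT a valid prefix code. E (0) is a prefix of G (01).


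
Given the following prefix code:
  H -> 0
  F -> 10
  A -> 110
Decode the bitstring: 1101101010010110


Decoding step by step:
Bits 110 -> A
Bits 110 -> A
Bits 10 -> F
Bits 10 -> F
Bits 0 -> H
Bits 10 -> F
Bits 110 -> A


Decoded message: AAFFHFA


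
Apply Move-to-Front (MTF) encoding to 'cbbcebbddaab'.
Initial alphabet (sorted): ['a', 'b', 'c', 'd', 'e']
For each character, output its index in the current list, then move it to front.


MTF encoding:
'c': index 2 in ['a', 'b', 'c', 'd', 'e'] -> ['c', 'a', 'b', 'd', 'e']
'b': index 2 in ['c', 'a', 'b', 'd', 'e'] -> ['b', 'c', 'a', 'd', 'e']
'b': index 0 in ['b', 'c', 'a', 'd', 'e'] -> ['b', 'c', 'a', 'd', 'e']
'c': index 1 in ['b', 'c', 'a', 'd', 'e'] -> ['c', 'b', 'a', 'd', 'e']
'e': index 4 in ['c', 'b', 'a', 'd', 'e'] -> ['e', 'c', 'b', 'a', 'd']
'b': index 2 in ['e', 'c', 'b', 'a', 'd'] -> ['b', 'e', 'c', 'a', 'd']
'b': index 0 in ['b', 'e', 'c', 'a', 'd'] -> ['b', 'e', 'c', 'a', 'd']
'd': index 4 in ['b', 'e', 'c', 'a', 'd'] -> ['d', 'b', 'e', 'c', 'a']
'd': index 0 in ['d', 'b', 'e', 'c', 'a'] -> ['d', 'b', 'e', 'c', 'a']
'a': index 4 in ['d', 'b', 'e', 'c', 'a'] -> ['a', 'd', 'b', 'e', 'c']
'a': index 0 in ['a', 'd', 'b', 'e', 'c'] -> ['a', 'd', 'b', 'e', 'c']
'b': index 2 in ['a', 'd', 'b', 'e', 'c'] -> ['b', 'a', 'd', 'e', 'c']


Output: [2, 2, 0, 1, 4, 2, 0, 4, 0, 4, 0, 2]


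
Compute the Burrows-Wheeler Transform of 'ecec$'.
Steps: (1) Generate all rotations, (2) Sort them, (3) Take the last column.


Rotations (sorted):
  0: $ecec -> last char: c
  1: c$ece -> last char: e
  2: cec$e -> last char: e
  3: ec$ec -> last char: c
  4: ecec$ -> last char: $


BWT = ceec$


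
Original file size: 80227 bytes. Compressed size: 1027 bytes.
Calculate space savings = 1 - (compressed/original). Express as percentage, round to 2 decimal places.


ratio = compressed/original = 1027/80227 = 0.012801
savings = 1 - ratio = 1 - 0.012801 = 0.987199
as a percentage: 0.987199 * 100 = 98.72%

Space savings = 1 - 1027/80227 = 98.72%


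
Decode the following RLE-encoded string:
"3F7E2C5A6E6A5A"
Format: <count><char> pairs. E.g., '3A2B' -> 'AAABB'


Expanding each <count><char> pair:
  3F -> 'FFF'
  7E -> 'EEEEEEE'
  2C -> 'CC'
  5A -> 'AAAAA'
  6E -> 'EEEEEE'
  6A -> 'AAAAAA'
  5A -> 'AAAAA'

Decoded = FFFEEEEEEECCAAAAAEEEEEEAAAAAAAAAAA


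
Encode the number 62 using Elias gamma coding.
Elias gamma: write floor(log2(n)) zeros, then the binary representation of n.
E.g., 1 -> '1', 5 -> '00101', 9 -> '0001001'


num_bits = floor(log2(62)) + 1 = 6
leading_zeros = num_bits - 1 = 5
binary(62) = 111110

Elias gamma(62) = '00000' + '111110' = 00000111110 (11 bits)


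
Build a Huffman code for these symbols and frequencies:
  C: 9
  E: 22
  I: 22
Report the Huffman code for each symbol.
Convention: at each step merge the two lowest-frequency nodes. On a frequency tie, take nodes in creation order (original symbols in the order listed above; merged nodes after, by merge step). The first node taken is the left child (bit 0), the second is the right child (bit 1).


Huffman tree construction:
Step 1: Merge C(9) + E(22) = 31
Step 2: Merge I(22) + (C+E)(31) = 53
Read each symbol's code off the tree from the root (left child = 0, right child = 1).

Codes:
  C: 10 (length 2)
  E: 11 (length 2)
  I: 0 (length 1)
Average code length: 84/53 = 1.5849 bits/symbol


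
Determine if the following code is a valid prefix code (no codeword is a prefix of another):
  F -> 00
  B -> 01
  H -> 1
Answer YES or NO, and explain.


Checking each pair (does one codeword prefix another?):
  F='00' vs B='01': no prefix
  F='00' vs H='1': no prefix
  B='01' vs F='00': no prefix
  B='01' vs H='1': no prefix
  H='1' vs F='00': no prefix
  H='1' vs B='01': no prefix
No violation found over all pairs.

YES -- this is a valid prefix code. No codeword is a prefix of any other codeword.


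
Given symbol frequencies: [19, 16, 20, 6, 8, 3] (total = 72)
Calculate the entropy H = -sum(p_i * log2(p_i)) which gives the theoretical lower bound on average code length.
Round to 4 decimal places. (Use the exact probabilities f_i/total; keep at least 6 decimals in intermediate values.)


Per-symbol terms -p_i * log2(p_i) with p_i = f_i/72:
  p = 19/72 = 0.263889: log2(p) = -1.921997, -p*log2(p) = 0.507194
  p = 16/72 = 0.222222: log2(p) = -2.169925, -p*log2(p) = 0.482206
  p = 20/72 = 0.277778: log2(p) = -1.847997, -p*log2(p) = 0.513332
  p = 6/72 = 0.083333: log2(p) = -3.584963, -p*log2(p) = 0.298747
  p = 8/72 = 0.111111: log2(p) = -3.169925, -p*log2(p) = 0.352214
  p = 3/72 = 0.041667: log2(p) = -4.584963, -p*log2(p) = 0.191040
H = 0.507194 + 0.482206 + 0.513332 + 0.298747 + 0.352214 + 0.191040 = 2.344733

H = 2.3447 bits/symbol


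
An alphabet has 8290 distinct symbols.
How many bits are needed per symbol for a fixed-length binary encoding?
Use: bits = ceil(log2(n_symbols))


log2(8290) = 13.0172
Bracket: 2^13 = 8192 < 8290 <= 2^14 = 16384
So ceil(log2(8290)) = 14

bits = ceil(log2(8290)) = ceil(13.0172) = 14 bits


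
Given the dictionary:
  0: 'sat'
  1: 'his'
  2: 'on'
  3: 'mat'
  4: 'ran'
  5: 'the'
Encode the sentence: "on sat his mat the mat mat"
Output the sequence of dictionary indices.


Look up each word in the dictionary:
  'on' -> 2
  'sat' -> 0
  'his' -> 1
  'mat' -> 3
  'the' -> 5
  'mat' -> 3
  'mat' -> 3

Encoded: [2, 0, 1, 3, 5, 3, 3]


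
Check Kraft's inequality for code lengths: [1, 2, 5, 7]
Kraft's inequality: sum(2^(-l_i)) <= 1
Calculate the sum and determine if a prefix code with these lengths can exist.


Sum = 2^(-1) + 2^(-2) + 2^(-5) + 2^(-7)
    = 0.5 + 0.25 + 0.03125 + 0.0078125
    = 101/128 = 0.7890625
Since 0.7890625 <= 1, Kraft's inequality IS satisfied.
A prefix code with these lengths CAN exist.

Kraft sum = 0.7890625. Satisfied.


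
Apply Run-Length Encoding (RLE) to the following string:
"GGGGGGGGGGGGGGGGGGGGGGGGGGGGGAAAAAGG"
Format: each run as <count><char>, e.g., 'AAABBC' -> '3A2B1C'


Scanning runs left to right:
  i=0: run of 'G' x 29 -> '29G'
  i=29: run of 'A' x 5 -> '5A'
  i=34: run of 'G' x 2 -> '2G'

RLE = 29G5A2G


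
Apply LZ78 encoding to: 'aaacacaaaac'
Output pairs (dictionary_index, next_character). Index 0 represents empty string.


LZ78 encoding steps:
Dictionary: {0: ''}
Step 1: w='' (idx 0), next='a' -> output (0, 'a'), add 'a' as idx 1
Step 2: w='a' (idx 1), next='a' -> output (1, 'a'), add 'aa' as idx 2
Step 3: w='' (idx 0), next='c' -> output (0, 'c'), add 'c' as idx 3
Step 4: w='a' (idx 1), next='c' -> output (1, 'c'), add 'ac' as idx 4
Step 5: w='aa' (idx 2), next='a' -> output (2, 'a'), add 'aaa' as idx 5
Step 6: w='ac' (idx 4), end of input -> output (4, '')


Encoded: [(0, 'a'), (1, 'a'), (0, 'c'), (1, 'c'), (2, 'a'), (4, '')]


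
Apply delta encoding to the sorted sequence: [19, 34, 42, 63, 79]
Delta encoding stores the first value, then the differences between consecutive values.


First value: 19
Deltas:
  34 - 19 = 15
  42 - 34 = 8
  63 - 42 = 21
  79 - 63 = 16


Delta encoded: [19, 15, 8, 21, 16]


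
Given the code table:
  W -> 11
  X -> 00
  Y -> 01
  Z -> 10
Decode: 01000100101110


Decoding:
01 -> Y
00 -> X
01 -> Y
00 -> X
10 -> Z
11 -> W
10 -> Z


Result: YXYXZWZ


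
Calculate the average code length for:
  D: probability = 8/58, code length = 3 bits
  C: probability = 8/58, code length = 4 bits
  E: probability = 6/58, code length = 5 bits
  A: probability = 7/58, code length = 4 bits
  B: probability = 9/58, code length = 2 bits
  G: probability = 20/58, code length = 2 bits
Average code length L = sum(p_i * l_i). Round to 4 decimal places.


Weighted contributions p_i * l_i:
  D: (8/58) * 3 = 24/58
  C: (8/58) * 4 = 32/58
  E: (6/58) * 5 = 30/58
  A: (7/58) * 4 = 28/58
  B: (9/58) * 2 = 18/58
  G: (20/58) * 2 = 40/58
Sum = (24 + 32 + 30 + 28 + 18 + 40)/58 = 172/58

L = 172/58 = 2.9655 bits/symbol


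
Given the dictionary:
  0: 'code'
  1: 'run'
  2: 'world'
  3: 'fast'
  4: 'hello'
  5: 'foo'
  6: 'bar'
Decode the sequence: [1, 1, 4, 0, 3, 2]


Look up each index in the dictionary:
  1 -> 'run'
  1 -> 'run'
  4 -> 'hello'
  0 -> 'code'
  3 -> 'fast'
  2 -> 'world'

Decoded: "run run hello code fast world"


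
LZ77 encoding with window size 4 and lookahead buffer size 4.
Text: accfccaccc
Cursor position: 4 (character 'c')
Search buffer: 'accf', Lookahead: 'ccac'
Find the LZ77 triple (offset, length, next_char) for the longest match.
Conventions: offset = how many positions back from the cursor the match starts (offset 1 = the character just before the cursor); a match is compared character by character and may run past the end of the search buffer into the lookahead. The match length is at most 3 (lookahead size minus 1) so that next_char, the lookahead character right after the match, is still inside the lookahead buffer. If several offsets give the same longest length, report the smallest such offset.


Try each offset into the search buffer:
  offset=1 (pos 3, char 'f'): match length 0
  offset=2 (pos 2, char 'c'): match length 1
  offset=3 (pos 1, char 'c'): match length 2
  offset=4 (pos 0, char 'a'): match length 0
Longest match has length 2 at offset 3.
next_char = character at position 4 + 2 = 6 -> 'a'

Best match: offset=3, length=2 (matching 'cc' starting at position 1)
LZ77 triple: (3, 2, 'a')


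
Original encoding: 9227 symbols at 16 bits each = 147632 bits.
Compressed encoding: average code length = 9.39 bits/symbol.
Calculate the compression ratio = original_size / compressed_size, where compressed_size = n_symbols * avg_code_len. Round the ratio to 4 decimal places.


original_size = n_symbols * orig_bits = 9227 * 16 = 147632 bits
compressed_size = n_symbols * avg_code_len = 9227 * 9.39 = 86641.53 bits
ratio = original_size / compressed_size = 147632 / 86641.53 = 1.7039

Compression ratio = 1.7039


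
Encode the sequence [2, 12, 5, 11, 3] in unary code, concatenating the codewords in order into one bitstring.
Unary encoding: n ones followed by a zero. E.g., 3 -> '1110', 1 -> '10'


Encode each number as n ones followed by a terminating 0:
  2 -> 110 (3 bits)
  12 -> 1111111111110 (13 bits)
  5 -> 111110 (6 bits)
  11 -> 111111111110 (12 bits)
  3 -> 1110 (4 bits)
Total length = 3 + 13 + 6 + 12 + 4 = 38 bits.

Unary([2, 12, 5, 11, 3]) = 11011111111111101111101111111111101110 (38 bits)
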